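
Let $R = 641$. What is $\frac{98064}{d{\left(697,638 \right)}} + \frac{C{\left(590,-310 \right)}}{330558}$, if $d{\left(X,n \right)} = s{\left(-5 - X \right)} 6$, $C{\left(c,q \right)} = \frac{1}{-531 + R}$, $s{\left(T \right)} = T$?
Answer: $- \frac{11005377667}{472697940} \approx -23.282$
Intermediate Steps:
$C{\left(c,q \right)} = \frac{1}{110}$ ($C{\left(c,q \right)} = \frac{1}{-531 + 641} = \frac{1}{110}$)
$d{\left(X,n \right)} = -30 - 6 X$ ($d{\left(X,n \right)} = \left(-5 - X\right) 6 = -30 - 6 X$)
$\frac{98064}{d{\left(697,638 \right)}} + \frac{C{\left(590,-310 \right)}}{330558} = \frac{98064}{-30 - 4182} + \frac{1}{110 \cdot 330558} = \frac{98064}{-30 - 4182} + \frac{1}{110} \cdot \frac{1}{330558} = \frac{98064}{-4212} + \frac{1}{36361380} = 98064 \left(- \frac{1}{4212}\right) + \frac{1}{36361380} = - \frac{908}{39} + \frac{1}{36361380} = - \frac{11005377667}{472697940}$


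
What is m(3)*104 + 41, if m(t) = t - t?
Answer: 41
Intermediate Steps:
m(t) = 0
m(3)*104 + 41 = 0*104 + 41 = 0 + 41 = 41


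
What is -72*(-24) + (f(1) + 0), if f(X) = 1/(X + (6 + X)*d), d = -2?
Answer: 22463/13 ≈ 1727.9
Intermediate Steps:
f(X) = 1/(-12 - X) (f(X) = 1/(X + (6 + X)*(-2)) = 1/(X + (-12 - 2*X)) = 1/(-12 - X))
-72*(-24) + (f(1) + 0) = -72*(-24) + (1/(-12 - 1*1) + 0) = 1728 + (1/(-12 - 1) + 0) = 1728 + (1/(-13) + 0) = 1728 + (-1/13 + 0) = 1728 - 1/13 = 22463/13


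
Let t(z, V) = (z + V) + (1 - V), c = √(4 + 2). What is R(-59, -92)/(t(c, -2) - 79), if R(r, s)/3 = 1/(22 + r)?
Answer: 39/37481 + √6/74962 ≈ 0.0010732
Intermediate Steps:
c = √6 ≈ 2.4495
t(z, V) = 1 + z (t(z, V) = (V + z) + (1 - V) = 1 + z)
R(r, s) = 3/(22 + r)
R(-59, -92)/(t(c, -2) - 79) = (3/(22 - 59))/((1 + √6) - 79) = (3/(-37))/(-78 + √6) = (3*(-1/37))/(-78 + √6) = -3/37/(-78 + √6) = -3/(37*(-78 + √6))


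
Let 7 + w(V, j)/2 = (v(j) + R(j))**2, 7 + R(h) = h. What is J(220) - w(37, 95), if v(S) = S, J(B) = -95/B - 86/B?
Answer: -14732261/220 ≈ -66965.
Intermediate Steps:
R(h) = -7 + h
J(B) = -181/B
w(V, j) = -14 + 2*(-7 + 2*j)**2 (w(V, j) = -14 + 2*(j + (-7 + j))**2 = -14 + 2*(-7 + 2*j)**2)
J(220) - w(37, 95) = -181/220 - (-14 + 2*(-7 + 2*95)**2) = -181*1/220 - (-14 + 2*(-7 + 190)**2) = -181/220 - (-14 + 2*183**2) = -181/220 - (-14 + 2*33489) = -181/220 - (-14 + 66978) = -181/220 - 1*66964 = -181/220 - 66964 = -14732261/220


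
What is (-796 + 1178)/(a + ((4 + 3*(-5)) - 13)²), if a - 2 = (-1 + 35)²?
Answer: 191/867 ≈ 0.22030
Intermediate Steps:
a = 1158 (a = 2 + (-1 + 35)² = 2 + 34² = 2 + 1156 = 1158)
(-796 + 1178)/(a + ((4 + 3*(-5)) - 13)²) = (-796 + 1178)/(1158 + ((4 + 3*(-5)) - 13)²) = 382/(1158 + ((4 - 15) - 13)²) = 382/(1158 + (-11 - 13)²) = 382/(1158 + (-24)²) = 382/(1158 + 576) = 382/1734 = 382*(1/1734) = 191/867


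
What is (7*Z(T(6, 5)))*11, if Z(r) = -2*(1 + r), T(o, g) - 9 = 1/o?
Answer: -4697/3 ≈ -1565.7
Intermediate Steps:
T(o, g) = 9 + 1/o
Z(r) = -2 - 2*r
(7*Z(T(6, 5)))*11 = (7*(-2 - 2*(9 + 1/6)))*11 = (7*(-2 - 2*(9 + ⅙)))*11 = (7*(-2 - 2*55/6))*11 = (7*(-2 - 55/3))*11 = (7*(-61/3))*11 = -427/3*11 = -4697/3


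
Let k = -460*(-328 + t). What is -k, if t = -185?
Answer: -235980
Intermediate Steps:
k = 235980 (k = -460*(-328 - 185) = -460*(-513) = 235980)
-k = -1*235980 = -235980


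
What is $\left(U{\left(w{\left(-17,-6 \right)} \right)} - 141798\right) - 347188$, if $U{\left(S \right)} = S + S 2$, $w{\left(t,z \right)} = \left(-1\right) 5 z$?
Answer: $-488896$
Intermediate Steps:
$w{\left(t,z \right)} = - 5 z$
$U{\left(S \right)} = 3 S$ ($U{\left(S \right)} = S + 2 S = 3 S$)
$\left(U{\left(w{\left(-17,-6 \right)} \right)} - 141798\right) - 347188 = \left(3 \left(\left(-5\right) \left(-6\right)\right) - 141798\right) - 347188 = \left(3 \cdot 30 - 141798\right) - 347188 = \left(90 - 141798\right) - 347188 = -141708 - 347188 = -488896$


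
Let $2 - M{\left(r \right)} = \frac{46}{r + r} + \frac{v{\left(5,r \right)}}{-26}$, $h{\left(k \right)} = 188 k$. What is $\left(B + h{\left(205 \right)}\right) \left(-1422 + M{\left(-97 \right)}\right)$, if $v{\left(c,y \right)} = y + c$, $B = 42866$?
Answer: $- \frac{11238931146}{97} \approx -1.1587 \cdot 10^{8}$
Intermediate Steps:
$v{\left(c,y \right)} = c + y$
$M{\left(r \right)} = \frac{57}{26} - \frac{23}{r} + \frac{r}{26}$ ($M{\left(r \right)} = 2 - \left(\frac{46}{r + r} + \frac{5 + r}{-26}\right) = 2 - \left(\frac{46}{2 r} + \left(5 + r\right) \left(- \frac{1}{26}\right)\right) = 2 - \left(46 \frac{1}{2 r} - \left(\frac{5}{26} + \frac{r}{26}\right)\right) = 2 - \left(\frac{23}{r} - \left(\frac{5}{26} + \frac{r}{26}\right)\right) = 2 - \left(- \frac{5}{26} + \frac{23}{r} - \frac{r}{26}\right) = 2 + \left(\frac{5}{26} - \frac{23}{r} + \frac{r}{26}\right) = \frac{57}{26} - \frac{23}{r} + \frac{r}{26}$)
$\left(B + h{\left(205 \right)}\right) \left(-1422 + M{\left(-97 \right)}\right) = \left(42866 + 188 \cdot 205\right) \left(-1422 + \frac{-598 - 97 \left(57 - 97\right)}{26 \left(-97\right)}\right) = \left(42866 + 38540\right) \left(-1422 + \frac{1}{26} \left(- \frac{1}{97}\right) \left(-598 - -3880\right)\right) = 81406 \left(-1422 + \frac{1}{26} \left(- \frac{1}{97}\right) \left(-598 + 3880\right)\right) = 81406 \left(-1422 + \frac{1}{26} \left(- \frac{1}{97}\right) 3282\right) = 81406 \left(-1422 - \frac{1641}{1261}\right) = 81406 \left(- \frac{1794783}{1261}\right) = - \frac{11238931146}{97}$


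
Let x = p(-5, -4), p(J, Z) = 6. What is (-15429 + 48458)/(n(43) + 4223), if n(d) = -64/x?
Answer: 99087/12637 ≈ 7.8410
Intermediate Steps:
x = 6
n(d) = -32/3 (n(d) = -64/6 = -64*⅙ = -32/3)
(-15429 + 48458)/(n(43) + 4223) = (-15429 + 48458)/(-32/3 + 4223) = 33029/(12637/3) = 33029*(3/12637) = 99087/12637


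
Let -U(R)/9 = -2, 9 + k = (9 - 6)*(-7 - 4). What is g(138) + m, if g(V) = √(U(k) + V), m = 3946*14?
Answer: 55244 + 2*√39 ≈ 55257.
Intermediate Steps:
k = -42 (k = -9 + (9 - 6)*(-7 - 4) = -9 + 3*(-11) = -9 - 33 = -42)
U(R) = 18 (U(R) = -9*(-2) = 18)
m = 55244
g(V) = √(18 + V)
g(138) + m = √(18 + 138) + 55244 = √156 + 55244 = 2*√39 + 55244 = 55244 + 2*√39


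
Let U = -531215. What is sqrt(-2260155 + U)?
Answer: I*sqrt(2791370) ≈ 1670.7*I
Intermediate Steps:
sqrt(-2260155 + U) = sqrt(-2260155 - 531215) = sqrt(-2791370) = I*sqrt(2791370)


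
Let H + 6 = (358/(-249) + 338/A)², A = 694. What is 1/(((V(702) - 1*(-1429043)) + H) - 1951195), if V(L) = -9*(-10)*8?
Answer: -7465478409/3892777382831117 ≈ -1.9178e-6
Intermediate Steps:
H = -38045069429/7465478409 (H = -6 + (358/(-249) + 338/694)² = -6 + (358*(-1/249) + 338*(1/694))² = -6 + (-358/249 + 169/347)² = -6 + (-82145/86403)² = -6 + 6747801025/7465478409 = -38045069429/7465478409 ≈ -5.0961)
V(L) = 720 (V(L) = 90*8 = 720)
1/(((V(702) - 1*(-1429043)) + H) - 1951195) = 1/(((720 - 1*(-1429043)) - 38045069429/7465478409) - 1951195) = 1/(((720 + 1429043) - 38045069429/7465478409) - 1951195) = 1/((1429763 - 38045069429/7465478409) - 1951195) = 1/(10673826761417638/7465478409 - 1951195) = 1/(-3892777382831117/7465478409) = -7465478409/3892777382831117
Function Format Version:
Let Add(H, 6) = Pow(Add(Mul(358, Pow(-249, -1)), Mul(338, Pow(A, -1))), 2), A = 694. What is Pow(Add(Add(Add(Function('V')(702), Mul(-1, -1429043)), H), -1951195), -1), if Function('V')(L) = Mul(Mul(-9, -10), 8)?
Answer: Rational(-7465478409, 3892777382831117) ≈ -1.9178e-6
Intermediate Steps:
H = Rational(-38045069429, 7465478409) (H = Add(-6, Pow(Add(Mul(358, Pow(-249, -1)), Mul(338, Pow(694, -1))), 2)) = Add(-6, Pow(Add(Mul(358, Rational(-1, 249)), Mul(338, Rational(1, 694))), 2)) = Add(-6, Pow(Add(Rational(-358, 249), Rational(169, 347)), 2)) = Add(-6, Pow(Rational(-82145, 86403), 2)) = Add(-6, Rational(6747801025, 7465478409)) = Rational(-38045069429, 7465478409) ≈ -5.0961)
Function('V')(L) = 720 (Function('V')(L) = Mul(90, 8) = 720)
Pow(Add(Add(Add(Function('V')(702), Mul(-1, -1429043)), H), -1951195), -1) = Pow(Add(Add(Add(720, Mul(-1, -1429043)), Rational(-38045069429, 7465478409)), -1951195), -1) = Pow(Add(Add(Add(720, 1429043), Rational(-38045069429, 7465478409)), -1951195), -1) = Pow(Add(Add(1429763, Rational(-38045069429, 7465478409)), -1951195), -1) = Pow(Add(Rational(10673826761417638, 7465478409), -1951195), -1) = Pow(Rational(-3892777382831117, 7465478409), -1) = Rational(-7465478409, 3892777382831117)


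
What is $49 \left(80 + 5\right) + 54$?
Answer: $4219$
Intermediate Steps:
$49 \left(80 + 5\right) + 54 = 49 \cdot 85 + 54 = 4165 + 54 = 4219$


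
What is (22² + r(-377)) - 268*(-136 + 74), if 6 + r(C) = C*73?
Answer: -10427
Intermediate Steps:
r(C) = -6 + 73*C (r(C) = -6 + C*73 = -6 + 73*C)
(22² + r(-377)) - 268*(-136 + 74) = (22² + (-6 + 73*(-377))) - 268*(-136 + 74) = (484 + (-6 - 27521)) - 268*(-62) = (484 - 27527) + 16616 = -27043 + 16616 = -10427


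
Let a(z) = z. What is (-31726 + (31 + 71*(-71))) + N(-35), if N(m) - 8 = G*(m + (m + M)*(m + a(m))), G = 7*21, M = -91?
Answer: 1254667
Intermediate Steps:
G = 147
N(m) = 8 + 147*m + 294*m*(-91 + m) (N(m) = 8 + 147*(m + (m - 91)*(m + m)) = 8 + 147*(m + (-91 + m)*(2*m)) = 8 + 147*(m + 2*m*(-91 + m)) = 8 + (147*m + 294*m*(-91 + m)) = 8 + 147*m + 294*m*(-91 + m))
(-31726 + (31 + 71*(-71))) + N(-35) = (-31726 + (31 + 71*(-71))) + (8 - 26607*(-35) + 294*(-35)²) = (-31726 + (31 - 5041)) + (8 + 931245 + 294*1225) = (-31726 - 5010) + (8 + 931245 + 360150) = -36736 + 1291403 = 1254667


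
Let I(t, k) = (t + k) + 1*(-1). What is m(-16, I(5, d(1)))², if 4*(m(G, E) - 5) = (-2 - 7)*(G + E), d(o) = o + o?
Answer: 3025/4 ≈ 756.25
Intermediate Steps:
d(o) = 2*o
I(t, k) = -1 + k + t (I(t, k) = (k + t) - 1 = -1 + k + t)
m(G, E) = 5 - 9*E/4 - 9*G/4 (m(G, E) = 5 + ((-2 - 7)*(G + E))/4 = 5 + (-9*(E + G))/4 = 5 + (-9*E - 9*G)/4 = 5 + (-9*E/4 - 9*G/4) = 5 - 9*E/4 - 9*G/4)
m(-16, I(5, d(1)))² = (5 - 9*(-1 + 2*1 + 5)/4 - 9/4*(-16))² = (5 - 9*(-1 + 2 + 5)/4 + 36)² = (5 - 9/4*6 + 36)² = (5 - 27/2 + 36)² = (55/2)² = 3025/4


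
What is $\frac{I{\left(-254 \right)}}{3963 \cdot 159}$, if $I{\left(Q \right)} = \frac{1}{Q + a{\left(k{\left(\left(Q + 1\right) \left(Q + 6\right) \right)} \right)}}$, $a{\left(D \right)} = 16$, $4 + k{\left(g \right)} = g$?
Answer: $- \frac{1}{149967846} \approx -6.6681 \cdot 10^{-9}$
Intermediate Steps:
$k{\left(g \right)} = -4 + g$
$I{\left(Q \right)} = \frac{1}{16 + Q}$ ($I{\left(Q \right)} = \frac{1}{Q + 16} = \frac{1}{16 + Q}$)
$\frac{I{\left(-254 \right)}}{3963 \cdot 159} = \frac{1}{\left(16 - 254\right) 3963 \cdot 159} = \frac{1}{\left(-238\right) 630117} = \left(- \frac{1}{238}\right) \frac{1}{630117} = - \frac{1}{149967846}$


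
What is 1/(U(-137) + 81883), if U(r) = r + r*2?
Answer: 1/81472 ≈ 1.2274e-5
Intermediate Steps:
U(r) = 3*r (U(r) = r + 2*r = 3*r)
1/(U(-137) + 81883) = 1/(3*(-137) + 81883) = 1/(-411 + 81883) = 1/81472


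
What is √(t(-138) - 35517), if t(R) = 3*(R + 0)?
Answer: I*√35931 ≈ 189.55*I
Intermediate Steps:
t(R) = 3*R
√(t(-138) - 35517) = √(3*(-138) - 35517) = √(-414 - 35517) = √(-35931) = I*√35931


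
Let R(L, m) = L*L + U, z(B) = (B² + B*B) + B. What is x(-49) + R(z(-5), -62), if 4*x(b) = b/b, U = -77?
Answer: 7793/4 ≈ 1948.3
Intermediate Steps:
z(B) = B + 2*B² (z(B) = (B² + B²) + B = 2*B² + B = B + 2*B²)
x(b) = ¼ (x(b) = (b/b)/4 = (¼)*1 = ¼)
R(L, m) = -77 + L² (R(L, m) = L*L - 77 = L² - 77 = -77 + L²)
x(-49) + R(z(-5), -62) = ¼ + (-77 + (-5*(1 + 2*(-5)))²) = ¼ + (-77 + (-5*(1 - 10))²) = ¼ + (-77 + (-5*(-9))²) = ¼ + (-77 + 45²) = ¼ + (-77 + 2025) = ¼ + 1948 = 7793/4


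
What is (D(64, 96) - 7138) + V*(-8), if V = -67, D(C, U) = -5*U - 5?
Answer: -7087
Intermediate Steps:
D(C, U) = -5 - 5*U
(D(64, 96) - 7138) + V*(-8) = ((-5 - 5*96) - 7138) - 67*(-8) = ((-5 - 480) - 7138) + 536 = (-485 - 7138) + 536 = -7623 + 536 = -7087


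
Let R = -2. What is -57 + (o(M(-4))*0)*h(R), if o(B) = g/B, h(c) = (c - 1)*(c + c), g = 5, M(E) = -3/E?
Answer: -57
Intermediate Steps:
h(c) = 2*c*(-1 + c) (h(c) = (-1 + c)*(2*c) = 2*c*(-1 + c))
o(B) = 5/B
-57 + (o(M(-4))*0)*h(R) = -57 + ((5/((-3/(-4))))*0)*(2*(-2)*(-1 - 2)) = -57 + ((5/((-3*(-¼))))*0)*(2*(-2)*(-3)) = -57 + ((5/(¾))*0)*12 = -57 + ((5*(4/3))*0)*12 = -57 + ((20/3)*0)*12 = -57 + 0*12 = -57 + 0 = -57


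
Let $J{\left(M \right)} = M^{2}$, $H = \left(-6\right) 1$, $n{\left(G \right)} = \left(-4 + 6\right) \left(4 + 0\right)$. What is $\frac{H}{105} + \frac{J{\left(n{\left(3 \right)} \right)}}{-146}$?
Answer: $- \frac{1266}{2555} \approx -0.4955$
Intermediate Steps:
$n{\left(G \right)} = 8$ ($n{\left(G \right)} = 2 \cdot 4 = 8$)
$H = -6$
$\frac{H}{105} + \frac{J{\left(n{\left(3 \right)} \right)}}{-146} = - \frac{6}{105} + \frac{8^{2}}{-146} = \left(-6\right) \frac{1}{105} + 64 \left(- \frac{1}{146}\right) = - \frac{2}{35} - \frac{32}{73} = - \frac{1266}{2555}$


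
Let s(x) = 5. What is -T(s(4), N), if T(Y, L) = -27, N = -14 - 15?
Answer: 27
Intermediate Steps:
N = -29
-T(s(4), N) = -1*(-27) = 27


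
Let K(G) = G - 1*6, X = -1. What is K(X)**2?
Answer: 49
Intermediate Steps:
K(G) = -6 + G (K(G) = G - 6 = -6 + G)
K(X)**2 = (-6 - 1)**2 = (-7)**2 = 49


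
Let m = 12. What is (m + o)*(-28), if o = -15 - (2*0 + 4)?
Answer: 196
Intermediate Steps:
o = -19 (o = -15 - (0 + 4) = -15 - 1*4 = -15 - 4 = -19)
(m + o)*(-28) = (12 - 19)*(-28) = -7*(-28) = 196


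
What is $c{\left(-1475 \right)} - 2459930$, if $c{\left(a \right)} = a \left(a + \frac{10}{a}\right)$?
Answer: $-284295$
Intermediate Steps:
$c{\left(-1475 \right)} - 2459930 = \left(10 + \left(-1475\right)^{2}\right) - 2459930 = \left(10 + 2175625\right) - 2459930 = 2175635 - 2459930 = -284295$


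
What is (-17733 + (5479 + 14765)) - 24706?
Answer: -22195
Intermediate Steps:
(-17733 + (5479 + 14765)) - 24706 = (-17733 + 20244) - 24706 = 2511 - 24706 = -22195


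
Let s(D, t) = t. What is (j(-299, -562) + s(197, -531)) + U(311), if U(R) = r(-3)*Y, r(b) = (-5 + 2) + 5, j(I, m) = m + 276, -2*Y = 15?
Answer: -832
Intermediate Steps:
Y = -15/2 (Y = -1/2*15 = -15/2 ≈ -7.5000)
j(I, m) = 276 + m
r(b) = 2 (r(b) = -3 + 5 = 2)
U(R) = -15 (U(R) = 2*(-15/2) = -15)
(j(-299, -562) + s(197, -531)) + U(311) = ((276 - 562) - 531) - 15 = (-286 - 531) - 15 = -817 - 15 = -832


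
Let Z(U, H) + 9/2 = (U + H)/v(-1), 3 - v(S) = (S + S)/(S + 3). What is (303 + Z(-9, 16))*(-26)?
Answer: -15613/2 ≈ -7806.5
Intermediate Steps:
v(S) = 3 - 2*S/(3 + S) (v(S) = 3 - (S + S)/(S + 3) = 3 - 2*S/(3 + S))
Z(U, H) = -9/2 + H/4 + U/4 (Z(U, H) = -9/2 + (U + H)/(((9 - 1)/(3 - 1))) = -9/2 + (H + U)/((8/2)) = -9/2 + (H + U)/(((½)*8)) = -9/2 + (H + U)/4 = -9/2 + (H + U)*(¼) = -9/2 + (H/4 + U/4) = -9/2 + H/4 + U/4)
(303 + Z(-9, 16))*(-26) = (303 + (-9/2 + (¼)*16 + (¼)*(-9)))*(-26) = (303 + (-9/2 + 4 - 9/4))*(-26) = (303 - 11/4)*(-26) = (1201/4)*(-26) = -15613/2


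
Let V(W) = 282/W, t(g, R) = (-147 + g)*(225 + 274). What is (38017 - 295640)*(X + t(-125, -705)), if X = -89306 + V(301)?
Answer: 17450081539096/301 ≈ 5.7974e+10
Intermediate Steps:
t(g, R) = -73353 + 499*g (t(g, R) = (-147 + g)*499 = -73353 + 499*g)
X = -26880824/301 (X = -89306 + 282/301 = -26880824/301 ≈ -89305.)
(38017 - 295640)*(X + t(-125, -705)) = (38017 - 295640)*(-26880824/301 + (-73353 + 499*(-125))) = -257623*(-26880824/301 + (-73353 - 62375)) = -257623*(-26880824/301 - 135728) = -257623*(-67734952/301) = 17450081539096/301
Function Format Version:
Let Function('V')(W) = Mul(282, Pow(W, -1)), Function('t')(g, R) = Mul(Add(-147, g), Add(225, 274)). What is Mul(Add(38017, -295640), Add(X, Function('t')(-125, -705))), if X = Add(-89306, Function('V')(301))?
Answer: Rational(17450081539096, 301) ≈ 5.7974e+10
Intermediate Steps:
Function('t')(g, R) = Add(-73353, Mul(499, g)) (Function('t')(g, R) = Mul(Add(-147, g), 499) = Add(-73353, Mul(499, g)))
X = Rational(-26880824, 301) (X = Add(-89306, Mul(282, Pow(301, -1))) = Add(-89306, Mul(282, Rational(1, 301))) = Add(-89306, Rational(282, 301)) = Rational(-26880824, 301) ≈ -89305.)
Mul(Add(38017, -295640), Add(X, Function('t')(-125, -705))) = Mul(Add(38017, -295640), Add(Rational(-26880824, 301), Add(-73353, Mul(499, -125)))) = Mul(-257623, Add(Rational(-26880824, 301), Add(-73353, -62375))) = Mul(-257623, Add(Rational(-26880824, 301), -135728)) = Mul(-257623, Rational(-67734952, 301)) = Rational(17450081539096, 301)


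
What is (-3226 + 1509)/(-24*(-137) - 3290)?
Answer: 1717/2 ≈ 858.50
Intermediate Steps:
(-3226 + 1509)/(-24*(-137) - 3290) = -1717/(3288 - 3290) = -1717/(-2) = -1717*(-1/2) = 1717/2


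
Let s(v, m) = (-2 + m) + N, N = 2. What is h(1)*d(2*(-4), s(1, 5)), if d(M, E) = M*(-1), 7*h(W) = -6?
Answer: -48/7 ≈ -6.8571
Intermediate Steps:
s(v, m) = m (s(v, m) = (-2 + m) + 2 = m)
h(W) = -6/7 (h(W) = (1/7)*(-6) = -6/7)
d(M, E) = -M
h(1)*d(2*(-4), s(1, 5)) = -(-6)*2*(-4)/7 = -(-6)*(-8)/7 = -6/7*8 = -48/7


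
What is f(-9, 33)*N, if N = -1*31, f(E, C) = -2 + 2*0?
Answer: 62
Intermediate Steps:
f(E, C) = -2 (f(E, C) = -2 + 0 = -2)
N = -31
f(-9, 33)*N = -2*(-31) = 62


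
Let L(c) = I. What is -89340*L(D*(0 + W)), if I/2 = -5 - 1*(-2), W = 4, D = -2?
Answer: 536040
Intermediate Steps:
I = -6 (I = 2*(-5 - 1*(-2)) = 2*(-5 + 2) = 2*(-3) = -6)
L(c) = -6
-89340*L(D*(0 + W)) = -89340*(-6) = 536040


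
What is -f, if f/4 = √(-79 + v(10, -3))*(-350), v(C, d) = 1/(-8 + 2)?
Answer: 3500*I*√114/3 ≈ 12457.0*I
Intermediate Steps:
v(C, d) = -⅙ (v(C, d) = 1/(-6) = -⅙)
f = -3500*I*√114/3 (f = 4*(√(-79 - ⅙)*(-350)) = 4*(√(-475/6)*(-350)) = 4*((5*I*√114/6)*(-350)) = 4*(-875*I*√114/3) = -3500*I*√114/3 ≈ -12457.0*I)
-f = -(-3500)*I*√114/3 = 3500*I*√114/3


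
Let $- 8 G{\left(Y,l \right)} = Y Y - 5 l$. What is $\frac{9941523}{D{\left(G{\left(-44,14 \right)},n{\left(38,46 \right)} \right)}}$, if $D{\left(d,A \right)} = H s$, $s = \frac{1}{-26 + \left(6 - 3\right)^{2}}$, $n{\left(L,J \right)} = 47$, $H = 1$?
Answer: $-169005891$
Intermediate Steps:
$G{\left(Y,l \right)} = - \frac{Y^{2}}{8} + \frac{5 l}{8}$ ($G{\left(Y,l \right)} = - \frac{Y Y - 5 l}{8} = - \frac{Y^{2} - 5 l}{8} = - \frac{Y^{2}}{8} + \frac{5 l}{8}$)
$s = - \frac{1}{17}$ ($s = \frac{1}{-26 + 3^{2}} = \frac{1}{-26 + 9} = \frac{1}{-17} = - \frac{1}{17} \approx -0.058824$)
$D{\left(d,A \right)} = - \frac{1}{17}$ ($D{\left(d,A \right)} = 1 \left(- \frac{1}{17}\right) = - \frac{1}{17}$)
$\frac{9941523}{D{\left(G{\left(-44,14 \right)},n{\left(38,46 \right)} \right)}} = \frac{9941523}{- \frac{1}{17}} = 9941523 \left(-17\right) = -169005891$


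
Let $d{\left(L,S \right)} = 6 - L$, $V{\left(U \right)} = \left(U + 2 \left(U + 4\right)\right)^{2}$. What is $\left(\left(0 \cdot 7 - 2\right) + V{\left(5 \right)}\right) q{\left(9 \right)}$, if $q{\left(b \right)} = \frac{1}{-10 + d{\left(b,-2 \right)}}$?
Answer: $- \frac{527}{13} \approx -40.538$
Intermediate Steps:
$V{\left(U \right)} = \left(8 + 3 U\right)^{2}$ ($V{\left(U \right)} = \left(U + 2 \left(4 + U\right)\right)^{2} = \left(U + \left(8 + 2 U\right)\right)^{2} = \left(8 + 3 U\right)^{2}$)
$q{\left(b \right)} = \frac{1}{-4 - b}$ ($q{\left(b \right)} = \frac{1}{-10 - \left(-6 + b\right)} = \frac{1}{-4 - b}$)
$\left(\left(0 \cdot 7 - 2\right) + V{\left(5 \right)}\right) q{\left(9 \right)} = \left(\left(0 \cdot 7 - 2\right) + \left(8 + 3 \cdot 5\right)^{2}\right) \left(- \frac{1}{4 + 9}\right) = \left(\left(0 - 2\right) + \left(8 + 15\right)^{2}\right) \left(- \frac{1}{13}\right) = \left(-2 + 23^{2}\right) \left(\left(-1\right) \frac{1}{13}\right) = \left(-2 + 529\right) \left(- \frac{1}{13}\right) = 527 \left(- \frac{1}{13}\right) = - \frac{527}{13}$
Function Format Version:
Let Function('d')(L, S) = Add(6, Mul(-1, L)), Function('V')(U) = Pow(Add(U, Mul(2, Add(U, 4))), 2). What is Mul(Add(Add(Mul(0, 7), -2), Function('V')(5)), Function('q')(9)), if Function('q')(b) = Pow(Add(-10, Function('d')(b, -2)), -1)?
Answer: Rational(-527, 13) ≈ -40.538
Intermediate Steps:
Function('V')(U) = Pow(Add(8, Mul(3, U)), 2) (Function('V')(U) = Pow(Add(U, Mul(2, Add(4, U))), 2) = Pow(Add(U, Add(8, Mul(2, U))), 2) = Pow(Add(8, Mul(3, U)), 2))
Function('q')(b) = Pow(Add(-4, Mul(-1, b)), -1) (Function('q')(b) = Pow(Add(-10, Add(6, Mul(-1, b))), -1) = Pow(Add(-4, Mul(-1, b)), -1))
Mul(Add(Add(Mul(0, 7), -2), Function('V')(5)), Function('q')(9)) = Mul(Add(Add(Mul(0, 7), -2), Pow(Add(8, Mul(3, 5)), 2)), Mul(-1, Pow(Add(4, 9), -1))) = Mul(Add(Add(0, -2), Pow(Add(8, 15), 2)), Mul(-1, Pow(13, -1))) = Mul(Add(-2, Pow(23, 2)), Mul(-1, Rational(1, 13))) = Mul(Add(-2, 529), Rational(-1, 13)) = Mul(527, Rational(-1, 13)) = Rational(-527, 13)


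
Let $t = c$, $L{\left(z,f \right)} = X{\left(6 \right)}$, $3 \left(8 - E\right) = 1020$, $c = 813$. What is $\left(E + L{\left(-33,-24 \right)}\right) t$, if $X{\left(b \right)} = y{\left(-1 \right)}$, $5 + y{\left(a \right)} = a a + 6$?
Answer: $-268290$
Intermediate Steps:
$E = -332$ ($E = 8 - 340 = -332$)
$y{\left(a \right)} = 1 + a^{2}$ ($y{\left(a \right)} = -5 + \left(a a + 6\right) = -5 + \left(a^{2} + 6\right) = -5 + \left(6 + a^{2}\right) = 1 + a^{2}$)
$X{\left(b \right)} = 2$ ($X{\left(b \right)} = 1 + \left(-1\right)^{2} = 1 + 1 = 2$)
$L{\left(z,f \right)} = 2$
$t = 813$
$\left(E + L{\left(-33,-24 \right)}\right) t = \left(-332 + 2\right) 813 = \left(-330\right) 813 = -268290$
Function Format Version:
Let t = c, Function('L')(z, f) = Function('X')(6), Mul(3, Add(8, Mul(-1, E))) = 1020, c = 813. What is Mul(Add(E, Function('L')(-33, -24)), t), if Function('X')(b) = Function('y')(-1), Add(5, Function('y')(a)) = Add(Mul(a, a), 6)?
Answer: -268290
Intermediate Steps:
E = -332 (E = Add(8, Mul(Rational(-1, 3), 1020)) = Add(8, -340) = -332)
Function('y')(a) = Add(1, Pow(a, 2)) (Function('y')(a) = Add(-5, Add(Mul(a, a), 6)) = Add(-5, Add(Pow(a, 2), 6)) = Add(-5, Add(6, Pow(a, 2))) = Add(1, Pow(a, 2)))
Function('X')(b) = 2 (Function('X')(b) = Add(1, Pow(-1, 2)) = Add(1, 1) = 2)
Function('L')(z, f) = 2
t = 813
Mul(Add(E, Function('L')(-33, -24)), t) = Mul(Add(-332, 2), 813) = Mul(-330, 813) = -268290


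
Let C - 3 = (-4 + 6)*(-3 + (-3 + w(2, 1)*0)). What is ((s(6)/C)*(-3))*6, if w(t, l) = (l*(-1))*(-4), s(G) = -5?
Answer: -10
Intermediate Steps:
w(t, l) = 4*l (w(t, l) = -l*(-4) = 4*l)
C = -9 (C = 3 + (-4 + 6)*(-3 + (-3 + (4*1)*0)) = 3 + 2*(-3 + (-3 + 4*0)) = 3 + 2*(-3 + (-3 + 0)) = 3 + 2*(-3 - 3) = 3 + 2*(-6) = 3 - 12 = -9)
((s(6)/C)*(-3))*6 = (-5/(-9)*(-3))*6 = (-5*(-⅑)*(-3))*6 = ((5/9)*(-3))*6 = -5/3*6 = -10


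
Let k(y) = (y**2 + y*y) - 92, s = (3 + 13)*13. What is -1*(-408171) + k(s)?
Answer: 494607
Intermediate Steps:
s = 208 (s = 16*13 = 208)
k(y) = -92 + 2*y**2 (k(y) = (y**2 + y**2) - 92 = 2*y**2 - 92 = -92 + 2*y**2)
-1*(-408171) + k(s) = -1*(-408171) + (-92 + 2*208**2) = 408171 + (-92 + 2*43264) = 408171 + (-92 + 86528) = 408171 + 86436 = 494607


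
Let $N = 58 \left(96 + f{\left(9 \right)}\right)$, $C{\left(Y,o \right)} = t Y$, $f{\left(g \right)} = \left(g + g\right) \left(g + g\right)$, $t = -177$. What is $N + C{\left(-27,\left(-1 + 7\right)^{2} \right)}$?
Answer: $29139$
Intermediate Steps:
$f{\left(g \right)} = 4 g^{2}$ ($f{\left(g \right)} = 2 g 2 g = 4 g^{2}$)
$C{\left(Y,o \right)} = - 177 Y$
$N = 24360$ ($N = 58 \left(96 + 4 \cdot 9^{2}\right) = 58 \left(96 + 4 \cdot 81\right) = 58 \left(96 + 324\right) = 58 \cdot 420 = 24360$)
$N + C{\left(-27,\left(-1 + 7\right)^{2} \right)} = 24360 - -4779 = 24360 + 4779 = 29139$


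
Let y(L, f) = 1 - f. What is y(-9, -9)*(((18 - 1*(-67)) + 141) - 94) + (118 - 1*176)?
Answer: 1262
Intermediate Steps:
y(-9, -9)*(((18 - 1*(-67)) + 141) - 94) + (118 - 1*176) = (1 - 1*(-9))*(((18 - 1*(-67)) + 141) - 94) + (118 - 1*176) = (1 + 9)*(((18 + 67) + 141) - 94) + (118 - 176) = 10*((85 + 141) - 94) - 58 = 10*(226 - 94) - 58 = 10*132 - 58 = 1320 - 58 = 1262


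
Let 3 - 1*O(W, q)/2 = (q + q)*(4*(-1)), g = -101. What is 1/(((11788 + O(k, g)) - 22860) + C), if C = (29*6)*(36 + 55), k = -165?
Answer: 1/3152 ≈ 0.00031726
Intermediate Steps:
O(W, q) = 6 + 16*q (O(W, q) = 6 - 2*(q + q)*4*(-1) = 6 - 2*2*q*(-4) = 6 - (-16)*q = 6 + 16*q)
C = 15834 (C = 174*91 = 15834)
1/(((11788 + O(k, g)) - 22860) + C) = 1/(((11788 + (6 + 16*(-101))) - 22860) + 15834) = 1/(((11788 + (6 - 1616)) - 22860) + 15834) = 1/(((11788 - 1610) - 22860) + 15834) = 1/((10178 - 22860) + 15834) = 1/(-12682 + 15834) = 1/3152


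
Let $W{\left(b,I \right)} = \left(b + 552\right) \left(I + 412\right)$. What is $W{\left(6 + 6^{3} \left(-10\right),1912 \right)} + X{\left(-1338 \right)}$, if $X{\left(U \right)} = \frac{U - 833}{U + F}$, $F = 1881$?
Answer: $- \frac{2021617235}{543} \approx -3.7231 \cdot 10^{6}$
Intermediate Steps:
$X{\left(U \right)} = \frac{-833 + U}{1881 + U}$ ($X{\left(U \right)} = \frac{U - 833}{U + 1881} = \frac{-833 + U}{1881 + U}$)
$W{\left(b,I \right)} = \left(412 + I\right) \left(552 + b\right)$ ($W{\left(b,I \right)} = \left(552 + b\right) \left(412 + I\right) = \left(412 + I\right) \left(552 + b\right)$)
$W{\left(6 + 6^{3} \left(-10\right),1912 \right)} + X{\left(-1338 \right)} = \left(227424 + 412 \left(6 + 6^{3} \left(-10\right)\right) + 552 \cdot 1912 + 1912 \left(6 + 6^{3} \left(-10\right)\right)\right) + \frac{-833 - 1338}{1881 - 1338} = \left(227424 + 412 \left(6 + 216 \left(-10\right)\right) + 1055424 + 1912 \left(6 + 216 \left(-10\right)\right)\right) + \frac{1}{543} \left(-2171\right) = \left(227424 + 412 \left(6 - 2160\right) + 1055424 + 1912 \left(6 - 2160\right)\right) + \frac{1}{543} \left(-2171\right) = \left(227424 + 412 \left(-2154\right) + 1055424 + 1912 \left(-2154\right)\right) - \frac{2171}{543} = \left(227424 - 887448 + 1055424 - 4118448\right) - \frac{2171}{543} = -3723048 - \frac{2171}{543} = - \frac{2021617235}{543}$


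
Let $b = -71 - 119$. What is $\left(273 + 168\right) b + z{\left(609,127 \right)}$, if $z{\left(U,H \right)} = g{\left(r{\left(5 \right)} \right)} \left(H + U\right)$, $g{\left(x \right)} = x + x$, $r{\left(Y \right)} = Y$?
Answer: $-76430$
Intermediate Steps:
$b = -190$
$g{\left(x \right)} = 2 x$
$z{\left(U,H \right)} = 10 H + 10 U$ ($z{\left(U,H \right)} = 2 \cdot 5 \left(H + U\right) = 10 \left(H + U\right) = 10 H + 10 U$)
$\left(273 + 168\right) b + z{\left(609,127 \right)} = \left(273 + 168\right) \left(-190\right) + \left(10 \cdot 127 + 10 \cdot 609\right) = 441 \left(-190\right) + \left(1270 + 6090\right) = -83790 + 7360 = -76430$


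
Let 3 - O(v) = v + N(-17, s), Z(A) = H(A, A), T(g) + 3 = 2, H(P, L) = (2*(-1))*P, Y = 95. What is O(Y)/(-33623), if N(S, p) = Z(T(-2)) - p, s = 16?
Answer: 78/33623 ≈ 0.0023198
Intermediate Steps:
H(P, L) = -2*P
T(g) = -1 (T(g) = -3 + 2 = -1)
Z(A) = -2*A
N(S, p) = 2 - p (N(S, p) = -2*(-1) - p = 2 - p)
O(v) = 17 - v (O(v) = 3 - (v + (2 - 1*16)) = 3 - (v + (2 - 16)) = 3 - (v - 14) = 3 - (-14 + v) = 3 + (14 - v) = 17 - v)
O(Y)/(-33623) = (17 - 1*95)/(-33623) = (17 - 95)*(-1/33623) = -78*(-1/33623) = 78/33623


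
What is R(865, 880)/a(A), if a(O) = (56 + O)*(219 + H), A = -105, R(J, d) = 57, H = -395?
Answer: 57/8624 ≈ 0.0066095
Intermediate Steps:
a(O) = -9856 - 176*O (a(O) = (56 + O)*(219 - 395) = (56 + O)*(-176) = -9856 - 176*O)
R(865, 880)/a(A) = 57/(-9856 - 176*(-105)) = 57/(-9856 + 18480) = 57/8624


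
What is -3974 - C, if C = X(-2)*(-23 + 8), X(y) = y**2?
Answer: -3914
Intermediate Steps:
C = -60 (C = (-2)**2*(-23 + 8) = 4*(-15) = -60)
-3974 - C = -3974 - 1*(-60) = -3974 + 60 = -3914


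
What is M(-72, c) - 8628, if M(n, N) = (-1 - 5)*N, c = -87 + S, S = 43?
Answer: -8364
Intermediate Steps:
c = -44 (c = -87 + 43 = -44)
M(n, N) = -6*N
M(-72, c) - 8628 = -6*(-44) - 8628 = 264 - 8628 = -8364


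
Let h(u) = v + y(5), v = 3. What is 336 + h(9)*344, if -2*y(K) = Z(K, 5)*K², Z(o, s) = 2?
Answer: -7232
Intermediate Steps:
y(K) = -K²
h(u) = -22 (h(u) = 3 - 1*5² = 3 - 1*25 = 3 - 25 = -22)
336 + h(9)*344 = 336 - 22*344 = 336 - 7568 = -7232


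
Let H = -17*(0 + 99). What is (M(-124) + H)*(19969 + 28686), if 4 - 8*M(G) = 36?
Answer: -82080985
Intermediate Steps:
H = -1683 (H = -17*99 = -1683)
M(G) = -4 (M(G) = 1/2 - 1/8*36 = 1/2 - 9/2 = -4)
(M(-124) + H)*(19969 + 28686) = (-4 - 1683)*(19969 + 28686) = -1687*48655 = -82080985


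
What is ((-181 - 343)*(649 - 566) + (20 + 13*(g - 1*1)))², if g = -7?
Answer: 1898867776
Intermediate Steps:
((-181 - 343)*(649 - 566) + (20 + 13*(g - 1*1)))² = ((-181 - 343)*(649 - 566) + (20 + 13*(-7 - 1*1)))² = (-524*83 + (20 + 13*(-7 - 1)))² = (-43492 + (20 + 13*(-8)))² = (-43492 + (20 - 104))² = (-43492 - 84)² = (-43576)² = 1898867776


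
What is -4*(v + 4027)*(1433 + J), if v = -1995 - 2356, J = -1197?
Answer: 305856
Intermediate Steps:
v = -4351
-4*(v + 4027)*(1433 + J) = -4*(-4351 + 4027)*(1433 - 1197) = -(-1296)*236 = -4*(-76464) = 305856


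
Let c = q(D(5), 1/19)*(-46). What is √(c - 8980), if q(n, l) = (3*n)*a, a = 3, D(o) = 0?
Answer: 2*I*√2245 ≈ 94.763*I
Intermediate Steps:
q(n, l) = 9*n (q(n, l) = (3*n)*3 = 9*n)
c = 0 (c = (9*0)*(-46) = 0*(-46) = 0)
√(c - 8980) = √(0 - 8980) = √(-8980) = 2*I*√2245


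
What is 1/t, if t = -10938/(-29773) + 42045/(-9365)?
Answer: -55764829/229874283 ≈ -0.24259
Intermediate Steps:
t = -229874283/55764829 (t = -10938*(-1/29773) + 42045*(-1/9365) = 10938/29773 - 8409/1873 = -229874283/55764829 ≈ -4.1222)
1/t = 1/(-229874283/55764829) = -55764829/229874283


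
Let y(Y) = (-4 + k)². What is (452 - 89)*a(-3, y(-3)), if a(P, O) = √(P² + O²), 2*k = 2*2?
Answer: 1815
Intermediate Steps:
k = 2 (k = (2*2)/2 = (½)*4 = 2)
y(Y) = 4 (y(Y) = (-4 + 2)² = (-2)² = 4)
a(P, O) = √(O² + P²)
(452 - 89)*a(-3, y(-3)) = (452 - 89)*√(4² + (-3)²) = 363*√(16 + 9) = 363*√25 = 363*5 = 1815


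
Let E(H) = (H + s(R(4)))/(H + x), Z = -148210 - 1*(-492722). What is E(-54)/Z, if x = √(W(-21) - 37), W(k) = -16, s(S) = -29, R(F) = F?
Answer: 2241/511428064 + 83*I*√53/1022856128 ≈ 4.3819e-6 + 5.9075e-7*I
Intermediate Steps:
Z = 344512 (Z = -148210 + 492722 = 344512)
x = I*√53 (x = √(-16 - 37) = √(-53) = I*√53 ≈ 7.2801*I)
E(H) = (-29 + H)/(H + I*√53) (E(H) = (H - 29)/(H + I*√53) = (-29 + H)/(H + I*√53))
E(-54)/Z = ((-29 - 54)/(-54 + I*√53))/344512 = (-83/(-54 + I*√53))*(1/344512) = -83/(-54 + I*√53)*(1/344512) = -83/(344512*(-54 + I*√53))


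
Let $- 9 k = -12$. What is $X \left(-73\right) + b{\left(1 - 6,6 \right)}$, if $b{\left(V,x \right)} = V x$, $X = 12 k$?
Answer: $-1198$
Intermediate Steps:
$k = \frac{4}{3}$ ($k = \left(- \frac{1}{9}\right) \left(-12\right) = \frac{4}{3} \approx 1.3333$)
$X = 16$ ($X = 12 \cdot \frac{4}{3} = 16$)
$X \left(-73\right) + b{\left(1 - 6,6 \right)} = 16 \left(-73\right) + \left(1 - 6\right) 6 = -1168 + \left(1 - 6\right) 6 = -1168 - 30 = -1198$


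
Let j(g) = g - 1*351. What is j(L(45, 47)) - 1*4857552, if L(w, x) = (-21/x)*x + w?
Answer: -4857879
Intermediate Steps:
L(w, x) = -21 + w
j(g) = -351 + g (j(g) = g - 351 = -351 + g)
j(L(45, 47)) - 1*4857552 = (-351 + (-21 + 45)) - 1*4857552 = (-351 + 24) - 4857552 = -327 - 4857552 = -4857879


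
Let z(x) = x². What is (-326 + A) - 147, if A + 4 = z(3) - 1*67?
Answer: -535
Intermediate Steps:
A = -62 (A = -4 + (3² - 1*67) = -4 + (9 - 67) = -4 - 58 = -62)
(-326 + A) - 147 = (-326 - 62) - 147 = -388 - 147 = -535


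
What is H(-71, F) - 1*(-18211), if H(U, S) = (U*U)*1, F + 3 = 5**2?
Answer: 23252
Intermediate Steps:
F = 22 (F = -3 + 5**2 = -3 + 25 = 22)
H(U, S) = U**2 (H(U, S) = U**2*1 = U**2)
H(-71, F) - 1*(-18211) = (-71)**2 - 1*(-18211) = 5041 + 18211 = 23252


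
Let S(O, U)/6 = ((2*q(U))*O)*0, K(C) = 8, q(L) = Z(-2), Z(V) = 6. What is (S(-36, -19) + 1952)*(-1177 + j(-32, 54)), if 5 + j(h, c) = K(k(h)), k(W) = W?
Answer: -2291648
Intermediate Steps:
q(L) = 6
j(h, c) = 3 (j(h, c) = -5 + 8 = 3)
S(O, U) = 0 (S(O, U) = 6*(((2*6)*O)*0) = 6*((12*O)*0) = 6*0 = 0)
(S(-36, -19) + 1952)*(-1177 + j(-32, 54)) = (0 + 1952)*(-1177 + 3) = 1952*(-1174) = -2291648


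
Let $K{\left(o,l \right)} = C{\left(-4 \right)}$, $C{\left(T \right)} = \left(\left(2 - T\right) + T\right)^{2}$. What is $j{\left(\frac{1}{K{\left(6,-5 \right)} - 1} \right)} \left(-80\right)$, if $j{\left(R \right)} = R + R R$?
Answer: $- \frac{320}{9} \approx -35.556$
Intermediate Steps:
$C{\left(T \right)} = 4$ ($C{\left(T \right)} = 2^{2} = 4$)
$K{\left(o,l \right)} = 4$
$j{\left(R \right)} = R + R^{2}$
$j{\left(\frac{1}{K{\left(6,-5 \right)} - 1} \right)} \left(-80\right) = \frac{1 + \frac{1}{4 - 1}}{4 - 1} \left(-80\right) = \frac{1 + \frac{1}{3}}{3} \left(-80\right) = \frac{1}{3} \cdot \frac{4}{3} \left(-80\right) = \frac{4}{9} \left(-80\right) = - \frac{320}{9}$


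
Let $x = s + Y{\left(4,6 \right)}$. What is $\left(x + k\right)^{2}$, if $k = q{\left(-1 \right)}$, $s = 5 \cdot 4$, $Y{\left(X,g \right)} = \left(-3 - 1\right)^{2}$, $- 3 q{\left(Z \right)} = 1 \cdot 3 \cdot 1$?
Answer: $1225$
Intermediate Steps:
$q{\left(Z \right)} = -1$ ($q{\left(Z \right)} = - \frac{1 \cdot 3 \cdot 1}{3} = - \frac{3 \cdot 1}{3} = \left(- \frac{1}{3}\right) 3 = -1$)
$Y{\left(X,g \right)} = 16$ ($Y{\left(X,g \right)} = \left(-4\right)^{2} = 16$)
$s = 20$
$k = -1$
$x = 36$ ($x = 20 + 16 = 36$)
$\left(x + k\right)^{2} = \left(36 - 1\right)^{2} = 35^{2} = 1225$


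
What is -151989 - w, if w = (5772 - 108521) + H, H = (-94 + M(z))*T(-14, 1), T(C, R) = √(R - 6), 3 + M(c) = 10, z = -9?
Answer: -49240 + 87*I*√5 ≈ -49240.0 + 194.54*I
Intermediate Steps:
M(c) = 7 (M(c) = -3 + 10 = 7)
T(C, R) = √(-6 + R)
H = -87*I*√5 (H = (-94 + 7)*√(-6 + 1) = -87*I*√5 ≈ -194.54*I)
w = -102749 - 87*I*√5 (w = (5772 - 108521) - 87*I*√5 = -102749 - 87*I*√5 ≈ -1.0275e+5 - 194.54*I)
-151989 - w = -151989 - (-102749 - 87*I*√5) = -151989 + (102749 + 87*I*√5) = -49240 + 87*I*√5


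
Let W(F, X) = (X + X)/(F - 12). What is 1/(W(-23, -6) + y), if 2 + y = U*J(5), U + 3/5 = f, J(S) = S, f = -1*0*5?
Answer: -35/163 ≈ -0.21472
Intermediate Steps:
f = 0 (f = 0*5 = 0)
W(F, X) = 2*X/(-12 + F) (W(F, X) = (2*X)/(-12 + F) = 2*X/(-12 + F))
U = -3/5 (U = -3/5 + 0 = -3/5 ≈ -0.60000)
y = -5 (y = -2 - 3/5*5 = -2 - 3 = -5)
1/(W(-23, -6) + y) = 1/(2*(-6)/(-12 - 23) - 5) = 1/(2*(-6)/(-35) - 5) = 1/(2*(-6)*(-1/35) - 5) = 1/(12/35 - 5) = 1/(-163/35) = -35/163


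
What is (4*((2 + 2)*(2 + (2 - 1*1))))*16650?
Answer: 799200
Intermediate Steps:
(4*((2 + 2)*(2 + (2 - 1*1))))*16650 = (4*(4*(2 + (2 - 1))))*16650 = (4*(4*(2 + 1)))*16650 = (4*(4*3))*16650 = (4*12)*16650 = 48*16650 = 799200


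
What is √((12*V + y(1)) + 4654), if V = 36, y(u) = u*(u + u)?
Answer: 4*√318 ≈ 71.330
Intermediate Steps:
y(u) = 2*u² (y(u) = u*(2*u) = 2*u²)
√((12*V + y(1)) + 4654) = √((12*36 + 2*1²) + 4654) = √((432 + 2*1) + 4654) = √((432 + 2) + 4654) = √(434 + 4654) = √5088 = 4*√318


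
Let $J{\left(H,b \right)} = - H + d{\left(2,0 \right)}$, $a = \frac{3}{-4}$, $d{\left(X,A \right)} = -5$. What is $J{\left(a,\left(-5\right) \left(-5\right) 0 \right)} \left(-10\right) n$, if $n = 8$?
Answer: $340$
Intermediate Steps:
$a = - \frac{3}{4}$ ($a = 3 \left(- \frac{1}{4}\right) = - \frac{3}{4} \approx -0.75$)
$J{\left(H,b \right)} = -5 - H$ ($J{\left(H,b \right)} = - H - 5 = -5 - H$)
$J{\left(a,\left(-5\right) \left(-5\right) 0 \right)} \left(-10\right) n = \left(-5 - - \frac{3}{4}\right) \left(-10\right) 8 = \left(-5 + \frac{3}{4}\right) \left(-10\right) 8 = \left(- \frac{17}{4}\right) \left(-10\right) 8 = \frac{85}{2} \cdot 8 = 340$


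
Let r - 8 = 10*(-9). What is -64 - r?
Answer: 18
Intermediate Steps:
r = -82 (r = 8 + 10*(-9) = 8 - 90 = -82)
-64 - r = -64 - 1*(-82) = -64 + 82 = 18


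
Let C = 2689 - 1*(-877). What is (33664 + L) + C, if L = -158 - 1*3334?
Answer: 33738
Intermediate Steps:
C = 3566 (C = 2689 + 877 = 3566)
L = -3492 (L = -158 - 3334 = -3492)
(33664 + L) + C = (33664 - 3492) + 3566 = 30172 + 3566 = 33738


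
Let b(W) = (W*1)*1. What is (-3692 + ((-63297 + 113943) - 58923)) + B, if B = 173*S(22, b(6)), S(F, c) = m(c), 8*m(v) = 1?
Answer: -95579/8 ≈ -11947.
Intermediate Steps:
m(v) = ⅛ (m(v) = (⅛)*1 = ⅛)
b(W) = W (b(W) = W*1 = W)
S(F, c) = ⅛
B = 173/8 (B = 173*(⅛) = 173/8 ≈ 21.625)
(-3692 + ((-63297 + 113943) - 58923)) + B = (-3692 + ((-63297 + 113943) - 58923)) + 173/8 = (-3692 + (50646 - 58923)) + 173/8 = (-3692 - 8277) + 173/8 = -11969 + 173/8 = -95579/8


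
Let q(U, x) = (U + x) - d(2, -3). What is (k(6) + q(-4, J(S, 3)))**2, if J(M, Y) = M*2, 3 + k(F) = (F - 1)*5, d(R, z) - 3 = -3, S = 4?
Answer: 676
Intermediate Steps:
d(R, z) = 0 (d(R, z) = 3 - 3 = 0)
k(F) = -8 + 5*F (k(F) = -3 + (F - 1)*5 = -3 + (-1 + F)*5 = -3 + (-5 + 5*F) = -8 + 5*F)
J(M, Y) = 2*M
q(U, x) = U + x (q(U, x) = (U + x) - 1*0 = (U + x) + 0 = U + x)
(k(6) + q(-4, J(S, 3)))**2 = ((-8 + 5*6) + (-4 + 2*4))**2 = ((-8 + 30) + (-4 + 8))**2 = (22 + 4)**2 = 26**2 = 676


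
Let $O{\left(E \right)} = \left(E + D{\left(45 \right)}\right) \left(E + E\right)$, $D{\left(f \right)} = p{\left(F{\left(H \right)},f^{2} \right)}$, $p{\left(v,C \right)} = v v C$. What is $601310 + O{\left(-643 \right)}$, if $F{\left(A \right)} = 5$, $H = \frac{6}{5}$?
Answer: $-63675542$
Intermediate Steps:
$H = \frac{6}{5}$ ($H = 6 \cdot \frac{1}{5} = \frac{6}{5} \approx 1.2$)
$p{\left(v,C \right)} = C v^{2}$ ($p{\left(v,C \right)} = v^{2} C = C v^{2}$)
$D{\left(f \right)} = 25 f^{2}$ ($D{\left(f \right)} = f^{2} \cdot 5^{2} = f^{2} \cdot 25 = 25 f^{2}$)
$O{\left(E \right)} = 2 E \left(50625 + E\right)$ ($O{\left(E \right)} = \left(E + 25 \cdot 45^{2}\right) \left(E + E\right) = \left(E + 25 \cdot 2025\right) 2 E = \left(E + 50625\right) 2 E = \left(50625 + E\right) 2 E = 2 E \left(50625 + E\right)$)
$601310 + O{\left(-643 \right)} = 601310 + 2 \left(-643\right) \left(50625 - 643\right) = 601310 + 2 \left(-643\right) 49982 = 601310 - 64276852 = -63675542$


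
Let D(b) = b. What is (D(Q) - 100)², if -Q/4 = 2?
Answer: 11664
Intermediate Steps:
Q = -8 (Q = -4*2 = -8)
(D(Q) - 100)² = (-8 - 100)² = (-108)² = 11664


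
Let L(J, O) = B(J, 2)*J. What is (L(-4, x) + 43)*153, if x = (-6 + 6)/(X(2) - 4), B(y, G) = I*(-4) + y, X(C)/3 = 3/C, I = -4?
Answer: -765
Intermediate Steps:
X(C) = 9/C (X(C) = 3*(3/C) = 9/C)
B(y, G) = 16 + y (B(y, G) = -4*(-4) + y = 16 + y)
x = 0 (x = (-6 + 6)/(9/2 - 4) = 0/(9*(½) - 4) = 0/(9/2 - 4) = 0/(½) = 0*2 = 0)
L(J, O) = J*(16 + J) (L(J, O) = (16 + J)*J = J*(16 + J))
(L(-4, x) + 43)*153 = (-4*(16 - 4) + 43)*153 = (-4*12 + 43)*153 = (-48 + 43)*153 = -5*153 = -765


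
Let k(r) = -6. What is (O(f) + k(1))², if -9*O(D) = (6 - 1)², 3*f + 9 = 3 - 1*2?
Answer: 6241/81 ≈ 77.049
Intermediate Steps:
f = -8/3 (f = -3 + (3 - 1*2)/3 = -3 + (3 - 2)/3 = -3 + (⅓)*1 = -3 + ⅓ = -8/3 ≈ -2.6667)
O(D) = -25/9 (O(D) = -(6 - 1)²/9 = -⅑*5² = -⅑*25 = -25/9)
(O(f) + k(1))² = (-25/9 - 6)² = (-79/9)² = 6241/81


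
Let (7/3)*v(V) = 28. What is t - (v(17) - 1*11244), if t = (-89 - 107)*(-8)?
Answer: 12800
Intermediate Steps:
t = 1568 (t = -196*(-8) = 1568)
v(V) = 12 (v(V) = (3/7)*28 = 12)
t - (v(17) - 1*11244) = 1568 - (12 - 1*11244) = 1568 - (12 - 11244) = 1568 - 1*(-11232) = 1568 + 11232 = 12800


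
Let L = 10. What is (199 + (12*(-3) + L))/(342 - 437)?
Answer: -173/95 ≈ -1.8211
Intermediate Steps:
(199 + (12*(-3) + L))/(342 - 437) = (199 + (12*(-3) + 10))/(342 - 437) = (199 + (-36 + 10))/(-95) = (199 - 26)*(-1/95) = 173*(-1/95) = -173/95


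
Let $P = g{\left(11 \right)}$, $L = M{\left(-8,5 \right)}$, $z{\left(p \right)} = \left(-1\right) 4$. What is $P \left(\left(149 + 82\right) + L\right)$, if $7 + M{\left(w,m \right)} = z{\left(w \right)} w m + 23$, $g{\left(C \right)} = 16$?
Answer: $6512$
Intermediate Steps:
$z{\left(p \right)} = -4$
$M{\left(w,m \right)} = 16 - 4 m w$ ($M{\left(w,m \right)} = -7 + \left(- 4 w m + 23\right) = -7 - \left(-23 + 4 m w\right) = 16 - 4 m w$)
$L = 176$ ($L = 16 - 20 \left(-8\right) = 16 + 160 = 176$)
$P = 16$
$P \left(\left(149 + 82\right) + L\right) = 16 \left(\left(149 + 82\right) + 176\right) = 16 \left(231 + 176\right) = 16 \cdot 407 = 6512$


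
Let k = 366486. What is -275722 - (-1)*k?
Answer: 90764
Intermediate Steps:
-275722 - (-1)*k = -275722 - (-1)*366486 = -275722 - 1*(-366486) = -275722 + 366486 = 90764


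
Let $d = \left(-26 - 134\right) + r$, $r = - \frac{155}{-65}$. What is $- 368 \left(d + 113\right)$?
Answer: $\frac{213440}{13} \approx 16418.0$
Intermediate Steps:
$r = \frac{31}{13}$ ($r = \left(-155\right) \left(- \frac{1}{65}\right) = \frac{31}{13} \approx 2.3846$)
$d = - \frac{2049}{13}$ ($d = \left(-26 - 134\right) + \frac{31}{13} = -160 + \frac{31}{13} = - \frac{2049}{13} \approx -157.62$)
$- 368 \left(d + 113\right) = - 368 \left(- \frac{2049}{13} + 113\right) = \left(-368\right) \left(- \frac{580}{13}\right) = \frac{213440}{13}$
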